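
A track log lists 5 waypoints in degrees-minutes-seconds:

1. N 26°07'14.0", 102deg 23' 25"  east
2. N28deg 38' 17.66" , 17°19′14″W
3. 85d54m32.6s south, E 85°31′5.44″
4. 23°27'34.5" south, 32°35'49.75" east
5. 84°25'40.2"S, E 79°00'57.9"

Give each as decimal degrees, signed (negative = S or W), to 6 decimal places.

Point 1:
  Latitude: 26° + 7/60 + 14/3600 = 26 + 0.116667 + 0.003889 = 26.1205556
  N → positive
  Longitude: 102 + 23/60 + 25/3600 = 102.3902778
  E → positive
Point 2:
  Lat: 38′ + 17.66″ = 38.29433′; 28 + 38.29433/60 = 28.6382389
  N ⇒ keep positive
  Lon: 17° + 19/60 + 14/3600 = 17 + 0.316667 + 0.003889 = 17.3205556
  W → negative
Point 3:
  Latitude: 85° + 54/60 + 32.6/3600 = 85 + 0.900000 + 0.009056 = 85.9090556
  hemisphere S, so the sign is −
  Longitude: 85 + 31/60 + 5.44/3600 = 85.5181778
  E ⇒ keep positive
Point 4:
  Lat: 23° + 27/60 + 34.5/3600 = 23 + 0.450000 + 0.009583 = 23.4595833
  S → negative
  λ: 32 + 35/60 + 49.75/3600 = 32.5971528
  E ⇒ keep positive
Point 5:
  Latitude: 25′ + 40.2″ = 25.67000′; 84 + 25.67000/60 = 84.4278333
  hemisphere S, so the sign is −
  Longitude: 79° + 0/60 + 57.9/3600 = 79 + 0.000000 + 0.016083 = 79.0160833
  E → positive

1. 26.120556, 102.390278
2. 28.638239, -17.320556
3. -85.909056, 85.518178
4. -23.459583, 32.597153
5. -84.427833, 79.016083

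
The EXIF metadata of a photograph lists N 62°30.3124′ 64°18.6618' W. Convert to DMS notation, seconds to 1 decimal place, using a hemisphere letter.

Latitude: 30.31240′ → 30′ and 0.31240 × 60 = 18.744″
Longitude: fractional minutes 0.66180 × 60 = 39.708″

62°30′18.7″ N, 64°18′39.7″ W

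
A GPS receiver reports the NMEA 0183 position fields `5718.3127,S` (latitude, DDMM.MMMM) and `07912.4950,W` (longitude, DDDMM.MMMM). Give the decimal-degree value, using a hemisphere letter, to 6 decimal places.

φ: split at 2 digits → 57° and 18.3127′; 57 + 18.3127/60 = 57.3052117
Lon: split at 3 digits → 079° and 12.495′; 79 + 12.495/60 = 79.2082500

57.305212° S, 79.208250° W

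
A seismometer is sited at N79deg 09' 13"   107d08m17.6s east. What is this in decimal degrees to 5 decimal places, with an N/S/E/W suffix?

Lat: 79° + 9/60 + 13/3600 = 79 + 0.150000 + 0.003611 = 79.153611
Longitude: 107 + 8/60 + 17.6/3600 = 107.138222

79.15361° N, 107.13822° E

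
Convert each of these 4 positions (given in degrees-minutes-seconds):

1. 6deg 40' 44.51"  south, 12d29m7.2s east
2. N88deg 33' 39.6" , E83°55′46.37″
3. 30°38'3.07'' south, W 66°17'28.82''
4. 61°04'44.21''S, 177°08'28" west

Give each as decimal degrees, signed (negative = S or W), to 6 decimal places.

Point 1:
  φ: 40′ + 44.51″ = 40.74183′; 6 + 40.74183/60 = 6.6790306
  S → negative
  λ: 29′ + 7.2″ = 29.12000′; 12 + 29.12000/60 = 12.4853333
  E ⇒ keep positive
Point 2:
  Latitude: 88 + 33/60 + 39.6/3600 = 88.5610000
  N → positive
  Longitude: 55′ + 46.37″ = 55.77283′; 83 + 55.77283/60 = 83.9295472
  E ⇒ keep positive
Point 3:
  Latitude: 30° + 38/60 + 3.07/3600 = 30 + 0.633333 + 0.000853 = 30.6341861
  S ⇒ negate
  λ: 66° + 17/60 + 28.82/3600 = 66 + 0.283333 + 0.008006 = 66.2913389
  W → negative
Point 4:
  Latitude: 4′ + 44.21″ = 4.73683′; 61 + 4.73683/60 = 61.0789472
  S ⇒ negate
  Longitude: 177 + 8/60 + 28/3600 = 177.1411111
  hemisphere W, so the sign is −

1. -6.679031, 12.485333
2. 88.561000, 83.929547
3. -30.634186, -66.291339
4. -61.078947, -177.141111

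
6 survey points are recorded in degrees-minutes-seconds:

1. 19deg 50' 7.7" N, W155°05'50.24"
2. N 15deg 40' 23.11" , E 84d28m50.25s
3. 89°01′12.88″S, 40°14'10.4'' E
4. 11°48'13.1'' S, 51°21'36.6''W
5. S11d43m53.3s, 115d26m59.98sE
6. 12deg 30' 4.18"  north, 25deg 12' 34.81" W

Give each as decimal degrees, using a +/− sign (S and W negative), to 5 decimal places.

1. 19.83547, -155.09729
2. 15.67309, 84.48063
3. -89.02024, 40.23622
4. -11.80364, -51.36017
5. -11.73147, 115.44999
6. 12.50116, -25.20967

Point 1:
  φ: 19 + 50/60 + 7.7/3600 = 19.835472
  N → positive
  λ: 155° + 5/60 + 50.24/3600 = 155 + 0.083333 + 0.013956 = 155.097289
  W ⇒ negate
Point 2:
  Latitude: 15° + 40/60 + 23.11/3600 = 15 + 0.666667 + 0.006419 = 15.673086
  N ⇒ keep positive
  Lon: 84 + 28/60 + 50.25/3600 = 84.480625
  E → positive
Point 3:
  Latitude: 89° + 1/60 + 12.88/3600 = 89 + 0.016667 + 0.003578 = 89.020244
  hemisphere S, so the sign is −
  Longitude: 14′ + 10.4″ = 14.17333′; 40 + 14.17333/60 = 40.236222
  E → positive
Point 4:
  φ: 48′ + 13.1″ = 48.21833′; 11 + 48.21833/60 = 11.803639
  hemisphere S, so the sign is −
  λ: 51 + 21/60 + 36.6/3600 = 51.360167
  W → negative
Point 5:
  Latitude: 11° + 43/60 + 53.3/3600 = 11 + 0.716667 + 0.014806 = 11.731472
  S ⇒ negate
  λ: 26′ + 59.98″ = 26.99967′; 115 + 26.99967/60 = 115.449994
  E ⇒ keep positive
Point 6:
  Lat: 12° + 30/60 + 4.18/3600 = 12 + 0.500000 + 0.001161 = 12.501161
  N → positive
  λ: 12′ + 34.81″ = 12.58017′; 25 + 12.58017/60 = 25.209669
  W ⇒ negate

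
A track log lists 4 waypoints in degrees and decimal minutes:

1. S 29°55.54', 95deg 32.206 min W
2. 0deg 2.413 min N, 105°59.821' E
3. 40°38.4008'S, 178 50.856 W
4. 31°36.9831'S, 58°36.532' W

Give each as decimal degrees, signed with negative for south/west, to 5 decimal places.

Point 1:
  Lat: 55.54′ = 0.925667°; total 29.925667
  hemisphere S, so the sign is −
  Lon: 95 + 32.206/60 = 95.536767
  W ⇒ negate
Point 2:
  Latitude: 2.413′ = 0.040217°; total 0.040217
  N ⇒ keep positive
  Longitude: 105 + 59.821/60 = 105.997017
  E ⇒ keep positive
Point 3:
  Lat: 38.4008′ = 0.640013°; total 40.640013
  S ⇒ negate
  Longitude: 178 + 50.856/60 = 178.847600
  W → negative
Point 4:
  Lat: 31 + 36.9831/60 = 31.616385
  S ⇒ negate
  Lon: 36.532′ = 0.608867°; total 58.608867
  W ⇒ negate

1. -29.92567, -95.53677
2. 0.04022, 105.99702
3. -40.64001, -178.84760
4. -31.61639, -58.60887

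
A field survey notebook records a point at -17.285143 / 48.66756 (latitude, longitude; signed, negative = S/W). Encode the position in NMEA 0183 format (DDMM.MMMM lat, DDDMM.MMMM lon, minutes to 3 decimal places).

1717.109,S / 04840.054,E

Latitude is negative → S; |value| = 17.285143
Latitude: 17° + 0.285143 × 60 = 17° 17.10858′
λ: minutes = (48.667560 − 48) × 60 = 40.05360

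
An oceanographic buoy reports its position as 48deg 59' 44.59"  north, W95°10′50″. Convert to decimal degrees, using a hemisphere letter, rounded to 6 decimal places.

48.995719° N, 95.180556° W

Lat: 48° + 59/60 + 44.59/3600 = 48 + 0.983333 + 0.012386 = 48.9957194
Longitude: 95° + 10/60 + 50/3600 = 95 + 0.166667 + 0.013889 = 95.1805556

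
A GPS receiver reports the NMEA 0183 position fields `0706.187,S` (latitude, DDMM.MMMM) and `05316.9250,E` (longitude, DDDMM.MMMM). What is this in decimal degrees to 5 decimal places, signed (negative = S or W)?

φ: degrees = first 2 digits = 7, minutes = 6.187; 7 + 6.187/60 = 7.103117
S ⇒ negate
Lon: degrees = first 3 digits = 53, minutes = 16.925; 53 + 16.925/60 = 53.282083
E → positive

-7.10312, 53.28208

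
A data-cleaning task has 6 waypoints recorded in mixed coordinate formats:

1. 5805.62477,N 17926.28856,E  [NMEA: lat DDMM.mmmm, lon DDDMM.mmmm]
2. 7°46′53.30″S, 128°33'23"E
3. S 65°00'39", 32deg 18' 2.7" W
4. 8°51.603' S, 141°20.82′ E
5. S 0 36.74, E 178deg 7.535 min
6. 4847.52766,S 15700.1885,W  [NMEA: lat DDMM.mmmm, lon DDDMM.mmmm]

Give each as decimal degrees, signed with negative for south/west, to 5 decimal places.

1. 58.09375, 179.43814
2. -7.78147, 128.55639
3. -65.01083, -32.30075
4. -8.86005, 141.34700
5. -0.61233, 178.12558
6. -48.79213, -157.00314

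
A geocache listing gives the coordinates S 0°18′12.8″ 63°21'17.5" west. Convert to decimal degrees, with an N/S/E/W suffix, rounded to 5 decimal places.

φ: 18′ + 12.8″ = 18.21333′; 0 + 18.21333/60 = 0.303556
λ: 63 + 21/60 + 17.5/3600 = 63.354861

0.30356° S, 63.35486° W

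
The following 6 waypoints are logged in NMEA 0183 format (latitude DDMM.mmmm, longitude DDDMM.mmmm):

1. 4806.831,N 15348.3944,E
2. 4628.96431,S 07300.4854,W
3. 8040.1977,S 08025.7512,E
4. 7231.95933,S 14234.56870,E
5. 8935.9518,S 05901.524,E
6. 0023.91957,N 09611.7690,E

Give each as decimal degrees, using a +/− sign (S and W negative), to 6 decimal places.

Point 1:
  φ: degrees = first 2 digits = 48, minutes = 6.831; 48 + 6.831/60 = 48.1138500
  N → positive
  Longitude: split at 3 digits → 153° and 48.3944′; 153 + 48.3944/60 = 153.8065733
  E → positive
Point 2:
  Latitude: degrees = first 2 digits = 46, minutes = 28.96431; 46 + 28.96431/60 = 46.4827385
  hemisphere S, so the sign is −
  Longitude: split at 3 digits → 073° and 0.4854′; 73 + 0.4854/60 = 73.0080900
  W ⇒ negate
Point 3:
  Latitude: split at 2 digits → 80° and 40.1977′; 80 + 40.1977/60 = 80.6699617
  S → negative
  λ: split at 3 digits → 080° and 25.7512′; 80 + 25.7512/60 = 80.4291867
  E → positive
Point 4:
  Latitude: degrees = first 2 digits = 72, minutes = 31.95933; 72 + 31.95933/60 = 72.5326555
  hemisphere S, so the sign is −
  λ: degrees = first 3 digits = 142, minutes = 34.5687; 142 + 34.5687/60 = 142.5761450
  E → positive
Point 5:
  φ: split at 2 digits → 89° and 35.9518′; 89 + 35.9518/60 = 89.5991967
  S → negative
  λ: degrees = first 3 digits = 59, minutes = 1.524; 59 + 1.524/60 = 59.0254000
  E ⇒ keep positive
Point 6:
  φ: split at 2 digits → 00° and 23.91957′; 0 + 23.91957/60 = 0.3986595
  N → positive
  Longitude: split at 3 digits → 096° and 11.769′; 96 + 11.769/60 = 96.1961500
  E ⇒ keep positive

1. 48.113850, 153.806573
2. -46.482739, -73.008090
3. -80.669962, 80.429187
4. -72.532656, 142.576145
5. -89.599197, 59.025400
6. 0.398660, 96.196150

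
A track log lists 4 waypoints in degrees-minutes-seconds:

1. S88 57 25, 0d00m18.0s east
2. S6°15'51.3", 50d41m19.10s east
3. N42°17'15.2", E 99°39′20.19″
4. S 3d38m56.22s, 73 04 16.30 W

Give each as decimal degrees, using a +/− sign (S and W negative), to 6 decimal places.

Point 1:
  φ: 88 + 57/60 + 25/3600 = 88.9569444
  S → negative
  Longitude: 0′ + 18″ = 0.30000′; 0 + 0.30000/60 = 0.0050000
  E ⇒ keep positive
Point 2:
  Latitude: 6 + 15/60 + 51.3/3600 = 6.2642500
  hemisphere S, so the sign is −
  λ: 41′ + 19.1″ = 41.31833′; 50 + 41.31833/60 = 50.6886389
  E ⇒ keep positive
Point 3:
  Lat: 17′ + 15.2″ = 17.25333′; 42 + 17.25333/60 = 42.2875556
  N ⇒ keep positive
  Lon: 99 + 39/60 + 20.19/3600 = 99.6556083
  E → positive
Point 4:
  Lat: 3 + 38/60 + 56.22/3600 = 3.6489500
  hemisphere S, so the sign is −
  λ: 73° + 4/60 + 16.3/3600 = 73 + 0.066667 + 0.004528 = 73.0711944
  W ⇒ negate

1. -88.956944, 0.005000
2. -6.264250, 50.688639
3. 42.287556, 99.655608
4. -3.648950, -73.071194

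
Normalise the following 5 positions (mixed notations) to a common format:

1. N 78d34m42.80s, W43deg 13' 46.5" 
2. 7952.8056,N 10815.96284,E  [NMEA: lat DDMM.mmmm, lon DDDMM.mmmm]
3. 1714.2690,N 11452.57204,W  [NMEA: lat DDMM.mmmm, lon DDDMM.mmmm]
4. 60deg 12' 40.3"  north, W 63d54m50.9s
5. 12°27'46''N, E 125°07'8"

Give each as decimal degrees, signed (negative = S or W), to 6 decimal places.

1. 78.578556, -43.229583
2. 79.880093, 108.266047
3. 17.237817, -114.876201
4. 60.211194, -63.914139
5. 12.462778, 125.118889

Point 1:
  Lat: 78 + 34/60 + 42.8/3600 = 78.5785556
  N ⇒ keep positive
  Lon: 43° + 13/60 + 46.5/3600 = 43 + 0.216667 + 0.012917 = 43.2295833
  hemisphere W, so the sign is −
Point 2:
  Lat: split at 2 digits → 79° and 52.8056′; 79 + 52.8056/60 = 79.8800933
  N ⇒ keep positive
  Longitude: split at 3 digits → 108° and 15.96284′; 108 + 15.96284/60 = 108.2660473
  E → positive
Point 3:
  φ: degrees = first 2 digits = 17, minutes = 14.269; 17 + 14.269/60 = 17.2378167
  N ⇒ keep positive
  Lon: degrees = first 3 digits = 114, minutes = 52.57204; 114 + 52.57204/60 = 114.8762007
  hemisphere W, so the sign is −
Point 4:
  Latitude: 60° + 12/60 + 40.3/3600 = 60 + 0.200000 + 0.011194 = 60.2111944
  N → positive
  λ: 54′ + 50.9″ = 54.84833′; 63 + 54.84833/60 = 63.9141389
  hemisphere W, so the sign is −
Point 5:
  Latitude: 27′ + 46″ = 27.76667′; 12 + 27.76667/60 = 12.4627778
  N → positive
  Longitude: 125 + 7/60 + 8/3600 = 125.1188889
  E → positive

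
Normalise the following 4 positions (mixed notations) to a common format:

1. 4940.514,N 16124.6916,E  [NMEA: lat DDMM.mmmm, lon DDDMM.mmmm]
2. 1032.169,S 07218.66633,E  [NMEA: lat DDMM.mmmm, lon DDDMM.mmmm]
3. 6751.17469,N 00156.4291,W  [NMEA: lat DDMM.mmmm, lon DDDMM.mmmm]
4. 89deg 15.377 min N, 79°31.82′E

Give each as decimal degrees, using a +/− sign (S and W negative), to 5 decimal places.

1. 49.67523, 161.41153
2. -10.53615, 72.31111
3. 67.85291, -1.94049
4. 89.25628, 79.53033

Point 1:
  Latitude: split at 2 digits → 49° and 40.514′; 49 + 40.514/60 = 49.675233
  N → positive
  Longitude: degrees = first 3 digits = 161, minutes = 24.6916; 161 + 24.6916/60 = 161.411527
  E ⇒ keep positive
Point 2:
  Lat: degrees = first 2 digits = 10, minutes = 32.169; 10 + 32.169/60 = 10.536150
  S → negative
  Lon: split at 3 digits → 072° and 18.66633′; 72 + 18.66633/60 = 72.311106
  E ⇒ keep positive
Point 3:
  Latitude: split at 2 digits → 67° and 51.17469′; 67 + 51.17469/60 = 67.852912
  N → positive
  λ: degrees = first 3 digits = 1, minutes = 56.4291; 1 + 56.4291/60 = 1.940485
  hemisphere W, so the sign is −
Point 4:
  Latitude: 89 + 15.377/60 = 89.256283
  N → positive
  Lon: 31.82′ = 0.530333°; total 79.530333
  E ⇒ keep positive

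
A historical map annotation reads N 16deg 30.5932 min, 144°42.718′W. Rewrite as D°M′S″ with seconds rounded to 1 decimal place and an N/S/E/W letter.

16°30′35.6″ N, 144°42′43.1″ W

Lat: 30.59320′ → 30′ and 0.59320 × 60 = 35.592″
Longitude: 42.71800′ → 42′ and 0.71800 × 60 = 43.080″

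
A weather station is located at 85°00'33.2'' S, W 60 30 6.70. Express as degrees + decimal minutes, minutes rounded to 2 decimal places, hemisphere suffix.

85° 0.55′ S, 60° 30.11′ W

Latitude: 0 + 33.2/60 = 0.5533′
λ: 30 + 6.7/60 = 30.1117′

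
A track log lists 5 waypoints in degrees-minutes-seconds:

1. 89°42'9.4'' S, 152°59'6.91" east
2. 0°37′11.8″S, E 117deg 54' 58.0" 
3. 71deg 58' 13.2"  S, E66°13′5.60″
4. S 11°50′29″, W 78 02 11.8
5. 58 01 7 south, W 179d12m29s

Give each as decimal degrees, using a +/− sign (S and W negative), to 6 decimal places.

Point 1:
  Latitude: 89 + 42/60 + 9.4/3600 = 89.7026111
  S ⇒ negate
  Longitude: 152° + 59/60 + 6.91/3600 = 152 + 0.983333 + 0.001919 = 152.9852528
  E → positive
Point 2:
  φ: 0° + 37/60 + 11.8/3600 = 0 + 0.616667 + 0.003278 = 0.6199444
  S → negative
  λ: 117 + 54/60 + 58/3600 = 117.9161111
  E → positive
Point 3:
  Lat: 71° + 58/60 + 13.2/3600 = 71 + 0.966667 + 0.003667 = 71.9703333
  S ⇒ negate
  λ: 13′ + 5.6″ = 13.09333′; 66 + 13.09333/60 = 66.2182222
  E ⇒ keep positive
Point 4:
  φ: 11 + 50/60 + 29/3600 = 11.8413889
  hemisphere S, so the sign is −
  Lon: 2′ + 11.8″ = 2.19667′; 78 + 2.19667/60 = 78.0366111
  W → negative
Point 5:
  Lat: 58 + 1/60 + 7/3600 = 58.0186111
  S → negative
  Lon: 179° + 12/60 + 29/3600 = 179 + 0.200000 + 0.008056 = 179.2080556
  hemisphere W, so the sign is −

1. -89.702611, 152.985253
2. -0.619944, 117.916111
3. -71.970333, 66.218222
4. -11.841389, -78.036611
5. -58.018611, -179.208056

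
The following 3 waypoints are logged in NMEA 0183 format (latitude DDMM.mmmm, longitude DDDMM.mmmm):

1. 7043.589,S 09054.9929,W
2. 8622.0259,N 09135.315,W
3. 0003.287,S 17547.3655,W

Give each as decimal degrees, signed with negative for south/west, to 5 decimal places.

Point 1:
  Latitude: split at 2 digits → 70° and 43.589′; 70 + 43.589/60 = 70.726483
  S ⇒ negate
  λ: split at 3 digits → 090° and 54.9929′; 90 + 54.9929/60 = 90.916548
  W ⇒ negate
Point 2:
  Latitude: degrees = first 2 digits = 86, minutes = 22.0259; 86 + 22.0259/60 = 86.367098
  N ⇒ keep positive
  λ: split at 3 digits → 091° and 35.315′; 91 + 35.315/60 = 91.588583
  hemisphere W, so the sign is −
Point 3:
  φ: degrees = first 2 digits = 0, minutes = 3.287; 0 + 3.287/60 = 0.054783
  S ⇒ negate
  Lon: degrees = first 3 digits = 175, minutes = 47.3655; 175 + 47.3655/60 = 175.789425
  W ⇒ negate

1. -70.72648, -90.91655
2. 86.36710, -91.58858
3. -0.05478, -175.78943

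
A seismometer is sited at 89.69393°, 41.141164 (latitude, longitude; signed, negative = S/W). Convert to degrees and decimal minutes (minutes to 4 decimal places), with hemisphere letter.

89° 41.6358′ N, 41° 8.4698′ E

Latitude: 89° + 0.693930 × 60 = 89° 41.635800′
λ: 41° + 0.141164 × 60 = 41° 8.469840′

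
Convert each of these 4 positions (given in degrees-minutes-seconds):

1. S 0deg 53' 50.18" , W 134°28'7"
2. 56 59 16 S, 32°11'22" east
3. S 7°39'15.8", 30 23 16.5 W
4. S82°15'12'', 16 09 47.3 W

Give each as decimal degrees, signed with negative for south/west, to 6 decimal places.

1. -0.897272, -134.468611
2. -56.987778, 32.189444
3. -7.654389, -30.387917
4. -82.253333, -16.163139

Point 1:
  Lat: 0° + 53/60 + 50.18/3600 = 0 + 0.883333 + 0.013939 = 0.8972722
  hemisphere S, so the sign is −
  Longitude: 134 + 28/60 + 7/3600 = 134.4686111
  W → negative
Point 2:
  φ: 56 + 59/60 + 16/3600 = 56.9877778
  hemisphere S, so the sign is −
  Lon: 32 + 11/60 + 22/3600 = 32.1894444
  E ⇒ keep positive
Point 3:
  Lat: 7 + 39/60 + 15.8/3600 = 7.6543889
  S → negative
  Lon: 30 + 23/60 + 16.5/3600 = 30.3879167
  W → negative
Point 4:
  φ: 15′ + 12″ = 15.20000′; 82 + 15.20000/60 = 82.2533333
  S ⇒ negate
  Longitude: 9′ + 47.3″ = 9.78833′; 16 + 9.78833/60 = 16.1631389
  hemisphere W, so the sign is −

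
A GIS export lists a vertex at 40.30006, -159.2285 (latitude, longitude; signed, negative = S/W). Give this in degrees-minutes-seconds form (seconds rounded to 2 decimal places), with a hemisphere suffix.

40°18′0.22″ N, 159°13′42.60″ W

Lat: whole degrees 40; 18.00360′ → 18′ and 0.2160″
Longitude is negative → W; |value| = 159.228500
Lon: 0.228500 × 60 = 13.71000′ → 13′, remainder × 60 = 42.6000″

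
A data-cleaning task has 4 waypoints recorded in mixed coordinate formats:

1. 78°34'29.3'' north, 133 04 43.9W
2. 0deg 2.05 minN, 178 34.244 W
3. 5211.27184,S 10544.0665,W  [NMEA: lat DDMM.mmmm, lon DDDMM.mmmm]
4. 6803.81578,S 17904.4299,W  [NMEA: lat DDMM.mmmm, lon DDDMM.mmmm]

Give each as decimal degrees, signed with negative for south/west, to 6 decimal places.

Point 1:
  φ: 34′ + 29.3″ = 34.48833′; 78 + 34.48833/60 = 78.5748056
  N ⇒ keep positive
  Lon: 133 + 4/60 + 43.9/3600 = 133.0788611
  hemisphere W, so the sign is −
Point 2:
  φ: 0 + 2.05/60 = 0.0341667
  N ⇒ keep positive
  Lon: 178 + 34.244/60 = 178.5707333
  hemisphere W, so the sign is −
Point 3:
  Latitude: degrees = first 2 digits = 52, minutes = 11.27184; 52 + 11.27184/60 = 52.1878640
  S → negative
  Lon: split at 3 digits → 105° and 44.0665′; 105 + 44.0665/60 = 105.7344417
  W ⇒ negate
Point 4:
  Latitude: degrees = first 2 digits = 68, minutes = 3.81578; 68 + 3.81578/60 = 68.0635963
  S → negative
  λ: degrees = first 3 digits = 179, minutes = 4.4299; 179 + 4.4299/60 = 179.0738317
  W → negative

1. 78.574806, -133.078861
2. 0.034167, -178.570733
3. -52.187864, -105.734442
4. -68.063596, -179.073832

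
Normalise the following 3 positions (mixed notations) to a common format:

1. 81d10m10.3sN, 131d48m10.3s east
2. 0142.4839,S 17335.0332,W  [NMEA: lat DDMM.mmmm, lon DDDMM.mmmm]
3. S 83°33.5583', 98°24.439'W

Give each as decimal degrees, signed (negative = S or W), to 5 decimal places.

1. 81.16953, 131.80286
2. -1.70807, -173.58389
3. -83.55931, -98.40732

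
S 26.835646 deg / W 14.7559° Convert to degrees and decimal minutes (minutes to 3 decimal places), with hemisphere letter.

26° 50.139′ S, 14° 45.354′ W

Latitude: fractional part 0.835646 → 50.13876 minutes
Lon: 14° + 0.755900 × 60 = 14° 45.35400′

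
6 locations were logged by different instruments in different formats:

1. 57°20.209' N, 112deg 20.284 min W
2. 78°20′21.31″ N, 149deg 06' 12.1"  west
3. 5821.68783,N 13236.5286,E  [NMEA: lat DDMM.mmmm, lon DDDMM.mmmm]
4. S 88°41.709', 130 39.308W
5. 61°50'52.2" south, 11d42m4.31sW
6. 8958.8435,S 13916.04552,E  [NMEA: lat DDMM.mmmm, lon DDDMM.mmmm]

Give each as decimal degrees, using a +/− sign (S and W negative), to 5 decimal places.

Point 1:
  φ: 20.209′ = 0.336817°; total 57.336817
  N ⇒ keep positive
  λ: 20.284′ = 0.338067°; total 112.338067
  W → negative
Point 2:
  Latitude: 20′ + 21.31″ = 20.35517′; 78 + 20.35517/60 = 78.339253
  N → positive
  Lon: 149 + 6/60 + 12.1/3600 = 149.103361
  W → negative
Point 3:
  φ: split at 2 digits → 58° and 21.68783′; 58 + 21.68783/60 = 58.361464
  N → positive
  Longitude: degrees = first 3 digits = 132, minutes = 36.5286; 132 + 36.5286/60 = 132.608810
  E ⇒ keep positive
Point 4:
  Latitude: 88 + 41.709/60 = 88.695150
  S → negative
  Lon: 130 + 39.308/60 = 130.655133
  W → negative
Point 5:
  Lat: 50′ + 52.2″ = 50.87000′; 61 + 50.87000/60 = 61.847833
  S ⇒ negate
  Lon: 42′ + 4.31″ = 42.07183′; 11 + 42.07183/60 = 11.701197
  W → negative
Point 6:
  Lat: split at 2 digits → 89° and 58.8435′; 89 + 58.8435/60 = 89.980725
  S ⇒ negate
  λ: degrees = first 3 digits = 139, minutes = 16.04552; 139 + 16.04552/60 = 139.267425
  E ⇒ keep positive

1. 57.33682, -112.33807
2. 78.33925, -149.10336
3. 58.36146, 132.60881
4. -88.69515, -130.65513
5. -61.84783, -11.70120
6. -89.98073, 139.26743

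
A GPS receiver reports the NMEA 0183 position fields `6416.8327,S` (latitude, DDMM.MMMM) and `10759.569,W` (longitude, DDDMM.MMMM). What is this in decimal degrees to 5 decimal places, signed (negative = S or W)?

Latitude: degrees = first 2 digits = 64, minutes = 16.8327; 64 + 16.8327/60 = 64.280545
hemisphere S, so the sign is −
Longitude: split at 3 digits → 107° and 59.569′; 107 + 59.569/60 = 107.992817
hemisphere W, so the sign is −

-64.28055, -107.99282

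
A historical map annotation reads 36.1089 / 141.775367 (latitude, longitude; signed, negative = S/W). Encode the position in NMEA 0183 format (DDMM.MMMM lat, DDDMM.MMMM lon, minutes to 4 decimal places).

3606.5340,N / 14146.5220,E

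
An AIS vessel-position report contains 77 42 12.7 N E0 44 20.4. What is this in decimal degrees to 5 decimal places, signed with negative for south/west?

Lat: 77° + 42/60 + 12.7/3600 = 77 + 0.700000 + 0.003528 = 77.703528
N ⇒ keep positive
Longitude: 0° + 44/60 + 20.4/3600 = 0 + 0.733333 + 0.005667 = 0.739000
E → positive

77.70353, 0.73900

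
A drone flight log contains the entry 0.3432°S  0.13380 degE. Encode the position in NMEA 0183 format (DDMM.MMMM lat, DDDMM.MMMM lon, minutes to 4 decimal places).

0020.5920,S / 00008.0280,E

Lat: fractional part 0.343200 → 20.592000 minutes
λ: 0° + 0.133800 × 60 = 0° 8.028000′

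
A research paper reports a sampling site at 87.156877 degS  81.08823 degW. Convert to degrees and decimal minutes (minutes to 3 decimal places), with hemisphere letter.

87° 9.413′ S, 81° 5.294′ W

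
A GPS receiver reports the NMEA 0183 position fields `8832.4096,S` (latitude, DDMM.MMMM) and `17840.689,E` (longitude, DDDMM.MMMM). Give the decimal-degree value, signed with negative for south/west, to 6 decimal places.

φ: split at 2 digits → 88° and 32.4096′; 88 + 32.4096/60 = 88.5401600
S ⇒ negate
λ: degrees = first 3 digits = 178, minutes = 40.689; 178 + 40.689/60 = 178.6781500
E ⇒ keep positive

-88.540160, 178.678150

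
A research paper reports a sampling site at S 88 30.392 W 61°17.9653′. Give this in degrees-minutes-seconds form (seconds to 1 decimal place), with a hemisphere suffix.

88°30′23.5″ S, 61°17′57.9″ W

Latitude: fractional minutes 0.39200 × 60 = 23.520″
Longitude: 17.96530′ → 17′ and 0.96530 × 60 = 57.918″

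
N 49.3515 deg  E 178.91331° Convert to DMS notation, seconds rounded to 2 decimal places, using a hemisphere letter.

Lat: 0.351500° → 21.09000′; 0.09000 × 60 = 5.4000″
Longitude: 0.913310° → 54.79860′; 0.79860 × 60 = 47.9160″

49°21′5.40″ N, 178°54′47.92″ E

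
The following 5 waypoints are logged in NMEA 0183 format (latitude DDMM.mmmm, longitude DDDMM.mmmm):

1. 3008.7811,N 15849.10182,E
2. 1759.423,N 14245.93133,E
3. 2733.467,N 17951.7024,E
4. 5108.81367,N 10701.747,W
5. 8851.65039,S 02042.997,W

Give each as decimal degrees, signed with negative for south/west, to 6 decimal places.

1. 30.146352, 158.818364
2. 17.990383, 142.765522
3. 27.557783, 179.861707
4. 51.146895, -107.029117
5. -88.860840, -20.716617

Point 1:
  Lat: degrees = first 2 digits = 30, minutes = 8.7811; 30 + 8.7811/60 = 30.1463517
  N → positive
  λ: split at 3 digits → 158° and 49.10182′; 158 + 49.10182/60 = 158.8183637
  E ⇒ keep positive
Point 2:
  φ: degrees = first 2 digits = 17, minutes = 59.423; 17 + 59.423/60 = 17.9903833
  N → positive
  λ: degrees = first 3 digits = 142, minutes = 45.93133; 142 + 45.93133/60 = 142.7655222
  E → positive
Point 3:
  Latitude: split at 2 digits → 27° and 33.467′; 27 + 33.467/60 = 27.5577833
  N → positive
  λ: split at 3 digits → 179° and 51.7024′; 179 + 51.7024/60 = 179.8617067
  E → positive
Point 4:
  Latitude: split at 2 digits → 51° and 8.81367′; 51 + 8.81367/60 = 51.1468945
  N → positive
  Lon: split at 3 digits → 107° and 1.747′; 107 + 1.747/60 = 107.0291167
  hemisphere W, so the sign is −
Point 5:
  φ: split at 2 digits → 88° and 51.65039′; 88 + 51.65039/60 = 88.8608398
  hemisphere S, so the sign is −
  Lon: degrees = first 3 digits = 20, minutes = 42.997; 20 + 42.997/60 = 20.7166167
  W → negative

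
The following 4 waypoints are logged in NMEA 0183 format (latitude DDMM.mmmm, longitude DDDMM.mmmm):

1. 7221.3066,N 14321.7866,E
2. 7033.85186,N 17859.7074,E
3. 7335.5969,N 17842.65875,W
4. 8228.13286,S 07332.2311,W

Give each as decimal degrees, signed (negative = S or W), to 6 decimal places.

Point 1:
  φ: degrees = first 2 digits = 72, minutes = 21.3066; 72 + 21.3066/60 = 72.3551100
  N → positive
  Longitude: degrees = first 3 digits = 143, minutes = 21.7866; 143 + 21.7866/60 = 143.3631100
  E ⇒ keep positive
Point 2:
  Latitude: degrees = first 2 digits = 70, minutes = 33.85186; 70 + 33.85186/60 = 70.5641977
  N ⇒ keep positive
  Lon: split at 3 digits → 178° and 59.7074′; 178 + 59.7074/60 = 178.9951233
  E → positive
Point 3:
  Latitude: split at 2 digits → 73° and 35.5969′; 73 + 35.5969/60 = 73.5932817
  N ⇒ keep positive
  Lon: split at 3 digits → 178° and 42.65875′; 178 + 42.65875/60 = 178.7109792
  W ⇒ negate
Point 4:
  Latitude: split at 2 digits → 82° and 28.13286′; 82 + 28.13286/60 = 82.4688810
  S → negative
  Lon: degrees = first 3 digits = 73, minutes = 32.2311; 73 + 32.2311/60 = 73.5371850
  hemisphere W, so the sign is −

1. 72.355110, 143.363110
2. 70.564198, 178.995123
3. 73.593282, -178.710979
4. -82.468881, -73.537185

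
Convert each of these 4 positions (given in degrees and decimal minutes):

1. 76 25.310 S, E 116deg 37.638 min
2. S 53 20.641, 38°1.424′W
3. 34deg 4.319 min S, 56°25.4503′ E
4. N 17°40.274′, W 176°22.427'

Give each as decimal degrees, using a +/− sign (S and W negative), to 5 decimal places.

Point 1:
  φ: 25.31′ = 0.421833°; total 76.421833
  S ⇒ negate
  Longitude: 116 + 37.638/60 = 116.627300
  E → positive
Point 2:
  φ: 20.641′ = 0.344017°; total 53.344017
  S ⇒ negate
  Lon: 38 + 1.424/60 = 38.023733
  W → negative
Point 3:
  Latitude: 4.319′ = 0.071983°; total 34.071983
  S ⇒ negate
  λ: 56 + 25.4503/60 = 56.424172
  E → positive
Point 4:
  Lat: 17 + 40.274/60 = 17.671233
  N → positive
  Lon: 22.427′ = 0.373783°; total 176.373783
  hemisphere W, so the sign is −

1. -76.42183, 116.62730
2. -53.34402, -38.02373
3. -34.07198, 56.42417
4. 17.67123, -176.37378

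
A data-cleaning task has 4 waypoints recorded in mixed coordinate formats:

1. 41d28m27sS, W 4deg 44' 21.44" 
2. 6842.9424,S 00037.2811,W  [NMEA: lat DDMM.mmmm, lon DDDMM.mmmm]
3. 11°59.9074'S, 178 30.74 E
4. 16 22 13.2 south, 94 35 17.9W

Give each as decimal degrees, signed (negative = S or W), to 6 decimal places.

Point 1:
  φ: 28′ + 27″ = 28.45000′; 41 + 28.45000/60 = 41.4741667
  hemisphere S, so the sign is −
  Longitude: 4° + 44/60 + 21.44/3600 = 4 + 0.733333 + 0.005956 = 4.7392889
  hemisphere W, so the sign is −
Point 2:
  Lat: degrees = first 2 digits = 68, minutes = 42.9424; 68 + 42.9424/60 = 68.7157067
  S → negative
  λ: degrees = first 3 digits = 0, minutes = 37.2811; 0 + 37.2811/60 = 0.6213517
  W → negative
Point 3:
  φ: 59.9074′ = 0.998457°; total 11.9984567
  S ⇒ negate
  Lon: 178 + 30.74/60 = 178.5123333
  E ⇒ keep positive
Point 4:
  Lat: 16 + 22/60 + 13.2/3600 = 16.3703333
  hemisphere S, so the sign is −
  Lon: 94 + 35/60 + 17.9/3600 = 94.5883056
  W → negative

1. -41.474167, -4.739289
2. -68.715707, -0.621352
3. -11.998457, 178.512333
4. -16.370333, -94.588306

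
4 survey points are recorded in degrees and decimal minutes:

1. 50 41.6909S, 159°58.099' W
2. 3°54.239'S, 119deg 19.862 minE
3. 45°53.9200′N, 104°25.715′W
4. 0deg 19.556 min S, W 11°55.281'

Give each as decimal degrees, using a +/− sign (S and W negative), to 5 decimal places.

Point 1:
  φ: 50 + 41.6909/60 = 50.694848
  S → negative
  λ: 159 + 58.099/60 = 159.968317
  hemisphere W, so the sign is −
Point 2:
  φ: 54.239′ = 0.903983°; total 3.903983
  S ⇒ negate
  Lon: 119 + 19.862/60 = 119.331033
  E ⇒ keep positive
Point 3:
  Lat: 53.92′ = 0.898667°; total 45.898667
  N → positive
  Longitude: 104 + 25.715/60 = 104.428583
  W → negative
Point 4:
  Lat: 19.556′ = 0.325933°; total 0.325933
  S → negative
  λ: 11 + 55.281/60 = 11.921350
  W ⇒ negate

1. -50.69485, -159.96832
2. -3.90398, 119.33103
3. 45.89867, -104.42858
4. -0.32593, -11.92135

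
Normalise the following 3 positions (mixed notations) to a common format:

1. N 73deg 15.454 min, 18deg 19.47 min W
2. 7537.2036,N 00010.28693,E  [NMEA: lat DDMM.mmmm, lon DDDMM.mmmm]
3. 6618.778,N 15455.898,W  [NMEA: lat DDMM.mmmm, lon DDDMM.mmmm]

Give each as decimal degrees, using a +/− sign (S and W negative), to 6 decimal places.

Point 1:
  φ: 15.454′ = 0.257567°; total 73.2575667
  N → positive
  λ: 18 + 19.47/60 = 18.3245000
  hemisphere W, so the sign is −
Point 2:
  Lat: split at 2 digits → 75° and 37.2036′; 75 + 37.2036/60 = 75.6200600
  N ⇒ keep positive
  Longitude: split at 3 digits → 000° and 10.28693′; 0 + 10.28693/60 = 0.1714488
  E → positive
Point 3:
  Lat: split at 2 digits → 66° and 18.778′; 66 + 18.778/60 = 66.3129667
  N → positive
  Longitude: degrees = first 3 digits = 154, minutes = 55.898; 154 + 55.898/60 = 154.9316333
  W ⇒ negate

1. 73.257567, -18.324500
2. 75.620060, 0.171449
3. 66.312967, -154.931633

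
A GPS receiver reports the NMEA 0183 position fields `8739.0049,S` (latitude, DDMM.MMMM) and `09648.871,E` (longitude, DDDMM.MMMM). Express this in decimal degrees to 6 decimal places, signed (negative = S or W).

-87.650082, 96.814517

Latitude: split at 2 digits → 87° and 39.0049′; 87 + 39.0049/60 = 87.6500817
S ⇒ negate
λ: degrees = first 3 digits = 96, minutes = 48.871; 96 + 48.871/60 = 96.8145167
E → positive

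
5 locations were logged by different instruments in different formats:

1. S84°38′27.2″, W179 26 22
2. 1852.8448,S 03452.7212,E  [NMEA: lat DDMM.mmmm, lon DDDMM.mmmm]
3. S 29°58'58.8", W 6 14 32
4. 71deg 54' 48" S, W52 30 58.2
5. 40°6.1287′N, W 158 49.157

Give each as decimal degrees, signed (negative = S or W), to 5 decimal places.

1. -84.64089, -179.43944
2. -18.88075, 34.87869
3. -29.98300, -6.24222
4. -71.91333, -52.51617
5. 40.10215, -158.81928

Point 1:
  φ: 38′ + 27.2″ = 38.45333′; 84 + 38.45333/60 = 84.640889
  S → negative
  Longitude: 179 + 26/60 + 22/3600 = 179.439444
  W → negative
Point 2:
  Latitude: split at 2 digits → 18° and 52.8448′; 18 + 52.8448/60 = 18.880747
  hemisphere S, so the sign is −
  Lon: degrees = first 3 digits = 34, minutes = 52.7212; 34 + 52.7212/60 = 34.878687
  E → positive
Point 3:
  Latitude: 58′ + 58.8″ = 58.98000′; 29 + 58.98000/60 = 29.983000
  hemisphere S, so the sign is −
  Longitude: 6 + 14/60 + 32/3600 = 6.242222
  W → negative
Point 4:
  φ: 71° + 54/60 + 48/3600 = 71 + 0.900000 + 0.013333 = 71.913333
  S ⇒ negate
  Lon: 52 + 30/60 + 58.2/3600 = 52.516167
  hemisphere W, so the sign is −
Point 5:
  Latitude: 6.1287′ = 0.102145°; total 40.102145
  N → positive
  Longitude: 49.157′ = 0.819283°; total 158.819283
  hemisphere W, so the sign is −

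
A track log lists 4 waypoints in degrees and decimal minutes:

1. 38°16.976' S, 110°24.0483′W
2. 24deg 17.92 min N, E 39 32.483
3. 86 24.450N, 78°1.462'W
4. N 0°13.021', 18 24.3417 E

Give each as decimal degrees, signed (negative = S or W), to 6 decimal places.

Point 1:
  φ: 16.976′ = 0.282933°; total 38.2829333
  hemisphere S, so the sign is −
  Lon: 24.0483′ = 0.400805°; total 110.4008050
  hemisphere W, so the sign is −
Point 2:
  Latitude: 17.92′ = 0.298667°; total 24.2986667
  N → positive
  λ: 39 + 32.483/60 = 39.5413833
  E ⇒ keep positive
Point 3:
  Latitude: 24.45′ = 0.407500°; total 86.4075000
  N → positive
  Lon: 1.462′ = 0.024367°; total 78.0243667
  W ⇒ negate
Point 4:
  Latitude: 13.021′ = 0.217017°; total 0.2170167
  N ⇒ keep positive
  Lon: 18 + 24.3417/60 = 18.4056950
  E → positive

1. -38.282933, -110.400805
2. 24.298667, 39.541383
3. 86.407500, -78.024367
4. 0.217017, 18.405695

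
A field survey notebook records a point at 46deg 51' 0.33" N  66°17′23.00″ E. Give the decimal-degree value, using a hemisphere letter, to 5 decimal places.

46.85009° N, 66.28972° E

φ: 46 + 51/60 + 0.33/3600 = 46.850092
Lon: 66 + 17/60 + 23/3600 = 66.289722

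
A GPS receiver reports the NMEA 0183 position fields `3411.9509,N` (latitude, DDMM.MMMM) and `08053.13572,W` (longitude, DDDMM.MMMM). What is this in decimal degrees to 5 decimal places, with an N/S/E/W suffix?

Lat: degrees = first 2 digits = 34, minutes = 11.9509; 34 + 11.9509/60 = 34.199182
λ: degrees = first 3 digits = 80, minutes = 53.13572; 80 + 53.13572/60 = 80.885595

34.19918° N, 80.88560° W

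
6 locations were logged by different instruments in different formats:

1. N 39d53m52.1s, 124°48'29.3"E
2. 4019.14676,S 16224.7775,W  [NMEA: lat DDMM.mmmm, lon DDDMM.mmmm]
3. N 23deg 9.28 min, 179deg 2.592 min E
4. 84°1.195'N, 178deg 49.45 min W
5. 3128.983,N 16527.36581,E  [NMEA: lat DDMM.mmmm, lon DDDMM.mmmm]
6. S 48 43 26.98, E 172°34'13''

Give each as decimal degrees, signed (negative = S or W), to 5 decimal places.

Point 1:
  Lat: 53′ + 52.1″ = 53.86833′; 39 + 53.86833/60 = 39.897806
  N → positive
  Lon: 48′ + 29.3″ = 48.48833′; 124 + 48.48833/60 = 124.808139
  E ⇒ keep positive
Point 2:
  Latitude: split at 2 digits → 40° and 19.14676′; 40 + 19.14676/60 = 40.319113
  S ⇒ negate
  Longitude: split at 3 digits → 162° and 24.7775′; 162 + 24.7775/60 = 162.412958
  W ⇒ negate
Point 3:
  φ: 23 + 9.28/60 = 23.154667
  N ⇒ keep positive
  Lon: 179 + 2.592/60 = 179.043200
  E → positive
Point 4:
  φ: 1.195′ = 0.019917°; total 84.019917
  N ⇒ keep positive
  Lon: 178 + 49.45/60 = 178.824167
  hemisphere W, so the sign is −
Point 5:
  Lat: split at 2 digits → 31° and 28.983′; 31 + 28.983/60 = 31.483050
  N ⇒ keep positive
  Lon: split at 3 digits → 165° and 27.36581′; 165 + 27.36581/60 = 165.456097
  E ⇒ keep positive
Point 6:
  Lat: 48 + 43/60 + 26.98/3600 = 48.724161
  S → negative
  Lon: 172 + 34/60 + 13/3600 = 172.570278
  E ⇒ keep positive

1. 39.89781, 124.80814
2. -40.31911, -162.41296
3. 23.15467, 179.04320
4. 84.01992, -178.82417
5. 31.48305, 165.45610
6. -48.72416, 172.57028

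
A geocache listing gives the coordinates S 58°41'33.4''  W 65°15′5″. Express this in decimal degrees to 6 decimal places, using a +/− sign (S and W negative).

-58.692611, -65.251389

φ: 41′ + 33.4″ = 41.55667′; 58 + 41.55667/60 = 58.6926111
hemisphere S, so the sign is −
λ: 15′ + 5″ = 15.08333′; 65 + 15.08333/60 = 65.2513889
W → negative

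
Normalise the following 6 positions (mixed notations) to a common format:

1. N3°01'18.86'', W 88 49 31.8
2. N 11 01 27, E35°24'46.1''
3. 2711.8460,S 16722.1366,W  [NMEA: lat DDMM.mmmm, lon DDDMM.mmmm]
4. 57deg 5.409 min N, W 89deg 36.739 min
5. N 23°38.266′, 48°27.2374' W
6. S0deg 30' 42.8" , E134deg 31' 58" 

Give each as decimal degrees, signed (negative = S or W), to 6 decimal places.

1. 3.021906, -88.825500
2. 11.024167, 35.412806
3. -27.197433, -167.368943
4. 57.090150, -89.612317
5. 23.637767, -48.453957
6. -0.511889, 134.532778

Point 1:
  φ: 3° + 1/60 + 18.86/3600 = 3 + 0.016667 + 0.005239 = 3.0219056
  N ⇒ keep positive
  Lon: 88° + 49/60 + 31.8/3600 = 88 + 0.816667 + 0.008833 = 88.8255000
  W ⇒ negate
Point 2:
  Lat: 11 + 1/60 + 27/3600 = 11.0241667
  N → positive
  Lon: 24′ + 46.1″ = 24.76833′; 35 + 24.76833/60 = 35.4128056
  E → positive
Point 3:
  φ: degrees = first 2 digits = 27, minutes = 11.846; 27 + 11.846/60 = 27.1974333
  S → negative
  Lon: split at 3 digits → 167° and 22.1366′; 167 + 22.1366/60 = 167.3689433
  hemisphere W, so the sign is −
Point 4:
  Latitude: 57 + 5.409/60 = 57.0901500
  N → positive
  Longitude: 89 + 36.739/60 = 89.6123167
  W ⇒ negate
Point 5:
  Latitude: 23 + 38.266/60 = 23.6377667
  N → positive
  Longitude: 27.2374′ = 0.453957°; total 48.4539567
  W → negative
Point 6:
  Latitude: 0° + 30/60 + 42.8/3600 = 0 + 0.500000 + 0.011889 = 0.5118889
  hemisphere S, so the sign is −
  Longitude: 134 + 31/60 + 58/3600 = 134.5327778
  E ⇒ keep positive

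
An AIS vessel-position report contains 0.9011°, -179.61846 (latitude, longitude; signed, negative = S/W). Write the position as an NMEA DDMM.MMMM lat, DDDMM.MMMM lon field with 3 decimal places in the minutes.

0054.066,N / 17937.108,W

Lat: 0° + 0.901100 × 60 = 0° 54.06600′
Longitude is negative → W; |value| = 179.618460
Lon: minutes = (179.618460 − 179) × 60 = 37.10760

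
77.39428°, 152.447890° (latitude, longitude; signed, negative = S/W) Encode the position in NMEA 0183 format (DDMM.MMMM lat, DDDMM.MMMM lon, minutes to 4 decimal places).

φ: fractional part 0.394280 → 23.656800 minutes
Lon: minutes = (152.447890 − 152) × 60 = 26.873400

7723.6568,N / 15226.8734,E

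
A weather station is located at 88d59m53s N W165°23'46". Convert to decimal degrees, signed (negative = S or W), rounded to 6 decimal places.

φ: 88° + 59/60 + 53/3600 = 88 + 0.983333 + 0.014722 = 88.9980556
N ⇒ keep positive
λ: 165° + 23/60 + 46/3600 = 165 + 0.383333 + 0.012778 = 165.3961111
W ⇒ negate

88.998056, -165.396111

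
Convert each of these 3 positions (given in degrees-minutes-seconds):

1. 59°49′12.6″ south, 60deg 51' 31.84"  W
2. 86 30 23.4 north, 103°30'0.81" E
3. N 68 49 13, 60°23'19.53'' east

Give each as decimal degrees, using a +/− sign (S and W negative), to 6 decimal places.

Point 1:
  Latitude: 59° + 49/60 + 12.6/3600 = 59 + 0.816667 + 0.003500 = 59.8201667
  S → negative
  λ: 60 + 51/60 + 31.84/3600 = 60.8588444
  W → negative
Point 2:
  Lat: 86° + 30/60 + 23.4/3600 = 86 + 0.500000 + 0.006500 = 86.5065000
  N → positive
  λ: 103 + 30/60 + 0.81/3600 = 103.5002250
  E ⇒ keep positive
Point 3:
  Latitude: 49′ + 13″ = 49.21667′; 68 + 49.21667/60 = 68.8202778
  N ⇒ keep positive
  λ: 60° + 23/60 + 19.53/3600 = 60 + 0.383333 + 0.005425 = 60.3887583
  E ⇒ keep positive

1. -59.820167, -60.858844
2. 86.506500, 103.500225
3. 68.820278, 60.388758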